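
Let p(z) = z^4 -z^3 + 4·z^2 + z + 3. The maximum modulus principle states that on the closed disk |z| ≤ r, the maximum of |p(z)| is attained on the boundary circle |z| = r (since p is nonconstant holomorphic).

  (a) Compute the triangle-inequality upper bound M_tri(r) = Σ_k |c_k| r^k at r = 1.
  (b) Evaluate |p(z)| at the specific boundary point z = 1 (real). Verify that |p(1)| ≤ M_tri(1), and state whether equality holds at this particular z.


Coefficients: c_0 = 3, c_1 = 1, c_2 = 4, c_3 = -1, c_4 = 1. Radius r = 1.
Part (a). Triangle bound: M_tri(r) = Σ_k |c_k| r^k
  = |3|·1^0 + |1|·1^1 + |4|·1^2 + |-1|·1^3 + |1|·1^4
  = 3 + 1 + 4 + 1 + 1 = 10.
This bounds M(r) := max_{|z|=r} |p(z)| from above; equality holds iff all terms c_k z^k can be made to align in phase at a single z on |z|=r.
Part (b). At z = 1 (real, on the circle |z| = r):
  p(1) = (3)·1^0 + (1)·1^1 + (4)·1^2 + (-1)·1^3 + (1)·1^4 = 8.
  |p(1)| = 8.
Check: |p(1)| = 8 ≤ 10 = M_tri(1). ✓ Equality does not hold at z = 1 (the coefficients have mixed signs, so the terms do not all align in phase there).

M_tri(1) = 10; |p(1)| = 8; equality at z=1: no.


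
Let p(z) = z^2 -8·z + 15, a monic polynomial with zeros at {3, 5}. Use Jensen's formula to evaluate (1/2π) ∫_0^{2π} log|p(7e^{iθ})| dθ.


Zeros: 3, 5; r = 7.
Inside |z| < r: 3, 5. Outside (|z| ≥ r): ∅.
p(0) = 15, so log|p(0)| = log(15) = 2.7081.
Apply Jensen: I(r) = log|p(0)| + Σ_k log(r/|z_k|), summed over zeros inside |z| < r.
  log(r/|z_k|) for z_k = 3: log(7/3) = 0.8473
  log(r/|z_k|) for z_k = 5: log(7/5) = 0.3365
Sum over inside zeros: 1.1838.
I(r) = log|p(0)| + (inside sum) = 2.7081 + 1.1838 = 3.8918.
Closed form (all zeros inside, monic): I(r) = n·log(r) = 2·log(7) = 3.8918. ✓

I(r) ≈ 3.8918.


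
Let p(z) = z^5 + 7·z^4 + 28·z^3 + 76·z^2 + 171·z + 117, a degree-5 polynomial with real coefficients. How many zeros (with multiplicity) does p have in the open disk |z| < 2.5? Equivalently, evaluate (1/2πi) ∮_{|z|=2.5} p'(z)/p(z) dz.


The zeros of p are: -1, (0 + 3i), (0 - 3i), (-3 + 2i), (-3 - 2i).
Their magnitudes are: 1, 3, 3, 3.606, 3.606.
Zeros with |z| < R = 2.5: -1.
Count = 1.
By the argument principle, (1/2πi) ∮_{|z|=R} p'(z)/p(z) dz equals exactly this count.

Number of zeros inside |z| < 2.5: 1.


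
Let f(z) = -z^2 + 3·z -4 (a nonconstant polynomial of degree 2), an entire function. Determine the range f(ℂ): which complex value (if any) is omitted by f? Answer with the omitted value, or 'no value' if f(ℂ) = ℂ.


Little Picard bounds the complement of f(ℂ) to at most one point.
For every w ∈ ℂ, the equation p(z) − w = 0 is a nonconstant polynomial in z and hence has at least one root by the fundamental theorem of algebra. So p is surjective onto ℂ, omitting no value.

Omitted value: no value.


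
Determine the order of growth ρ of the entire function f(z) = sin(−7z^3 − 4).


Write sin(w) = (e^{iw} ± e^{−iw})/(2 or 2i), so |sin(w)| ≤ e^{|w|}. With w = −7z^3 − 4, |w| ≤ 7r^3 + 4 on |z|=r, giving M(r) ≤ e^{7r^3 + 4} and ρ ≤ 3. For the lower bound, choose z on |z|=r with -7z^3 purely imaginary of modulus 7r^3; then |sin(−7z^3 − 4)| grows like e^{7r^3}/2, so ρ ≥ 3. Hence ρ = 3.
Therefore ρ = 3.

Order ρ = 3.


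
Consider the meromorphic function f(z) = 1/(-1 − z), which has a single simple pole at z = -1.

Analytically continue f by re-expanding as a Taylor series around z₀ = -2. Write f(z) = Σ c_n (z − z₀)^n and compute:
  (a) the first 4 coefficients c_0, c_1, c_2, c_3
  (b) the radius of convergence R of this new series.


Let w = z − z₀, so z = z₀ + w.
Then -1 − z = -1 − (z₀ + w) = (-1 − z₀) − w = 1 − w.
f(z) = 1/(1 − w) = (1/(1)) · 1/(1 − w/(1)) = Σ_{n≥0} w^n / (1)^(n+1).
So c_n = 1/(1)^(n+1):
  c_0 = 1/(1)^1 = 1.
  c_1 = 1/(1)^2 = 1.
  c_2 = 1/(1)^3 = 1.
  c_3 = 1/(1)^4 = 1.
The series is valid for |w/d| < 1, i.e. |z − z₀| < |d|.
Radius of convergence: R = |-1 − z₀| = |1| = 1 (distance from z₀ to the singularity z = -1).

c_0 = 1, c_1 = 1, c_2 = 1, c_3 = 1; R = 1.


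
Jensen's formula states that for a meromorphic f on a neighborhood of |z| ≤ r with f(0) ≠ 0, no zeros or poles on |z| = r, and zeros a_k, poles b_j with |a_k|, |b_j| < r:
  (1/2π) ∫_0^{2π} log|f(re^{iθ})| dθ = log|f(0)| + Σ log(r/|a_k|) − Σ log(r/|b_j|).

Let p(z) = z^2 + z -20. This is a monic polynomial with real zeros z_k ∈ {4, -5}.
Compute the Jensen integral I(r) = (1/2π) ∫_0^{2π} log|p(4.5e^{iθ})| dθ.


Zeros: -5, 4; r = 4.5.
Inside |z| < r: 4. Outside (|z| ≥ r): -5.
p(0) = -20, so log|p(0)| = log(20) = 2.9957.
Apply Jensen: I(r) = log|p(0)| + Σ_k log(r/|z_k|), summed over zeros inside |z| < r.
  log(r/|z_k|) for z_k = 4: log(4.5/4) = 0.1178
  Outside zeros (-5) contribute nothing to the Jensen sum.
Sum over inside zeros: 0.1178.
I(r) = log|p(0)| + (inside sum) = 2.9957 + 0.1178 = 3.1135.
Note: since some zeros are outside |z| ≤ r, the simplified n·log(r) form does NOT apply — only the inside zeros contribute.

I(r) ≈ 3.1135.


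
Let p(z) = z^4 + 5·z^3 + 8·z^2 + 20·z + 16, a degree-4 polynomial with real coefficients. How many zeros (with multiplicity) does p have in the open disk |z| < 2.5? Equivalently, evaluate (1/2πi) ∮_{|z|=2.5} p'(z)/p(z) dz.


The zeros of p are: (0 + 2i), (0 - 2i), -1, -4.
Their magnitudes are: 2, 2, 1, 4.
Zeros with |z| < R = 2.5: (0 + 2i), (0 - 2i), -1.
Count = 3.
By the argument principle, (1/2πi) ∮_{|z|=R} p'(z)/p(z) dz equals exactly this count.

Number of zeros inside |z| < 2.5: 3.


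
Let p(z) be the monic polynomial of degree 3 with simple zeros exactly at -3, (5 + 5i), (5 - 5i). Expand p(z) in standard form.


The polynomial is p(z) = ∏_{α ∈ S} (z − α), where S = {-3, (5 + 5i), (5 - 5i)}.
Expanding the product yields: p(z) = z^3 -7·z^2 + 20·z + 150.
Note conjugate pairs combine to real quadratics: (z − (5+5i))(z − (5−5i)) = z² − 10z + 50.
The resulting polynomial has degree 3 and real coefficients as required.

p(z) = z^3 -7·z^2 + 20·z + 150.


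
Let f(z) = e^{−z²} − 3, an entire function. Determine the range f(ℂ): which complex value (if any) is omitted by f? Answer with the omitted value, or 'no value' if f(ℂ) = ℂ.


Little Picard bounds the complement of f(ℂ) to at most one point.
The exponent g(z) = −z² is a nonconstant polynomial, hence surjective onto ℂ. So e^{g(z)} takes every value in {e^w : w ∈ ℂ} = ℂ ∖ {0}. Adding -3 shifts the range to ℂ ∖ {-3}. f omits exactly -3.

Omitted value: -3.


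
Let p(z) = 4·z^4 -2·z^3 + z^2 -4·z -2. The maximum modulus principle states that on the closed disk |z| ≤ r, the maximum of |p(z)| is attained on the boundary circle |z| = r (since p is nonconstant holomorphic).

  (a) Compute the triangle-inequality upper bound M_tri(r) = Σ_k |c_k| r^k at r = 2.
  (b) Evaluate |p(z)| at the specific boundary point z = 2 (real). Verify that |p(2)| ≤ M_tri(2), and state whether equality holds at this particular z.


Coefficients: c_0 = -2, c_1 = -4, c_2 = 1, c_3 = -2, c_4 = 4. Radius r = 2.
Part (a). Triangle bound: M_tri(r) = Σ_k |c_k| r^k
  = |-2|·2^0 + |-4|·2^1 + |1|·2^2 + |-2|·2^3 + |4|·2^4
  = 2 + 8 + 4 + 16 + 64 = 94.
This bounds M(r) := max_{|z|=r} |p(z)| from above; equality holds iff all terms c_k z^k can be made to align in phase at a single z on |z|=r.
Part (b). At z = 2 (real, on the circle |z| = r):
  p(2) = (-2)·2^0 + (-4)·2^1 + (1)·2^2 + (-2)·2^3 + (4)·2^4 = 42.
  |p(2)| = 42.
Check: |p(2)| = 42 ≤ 94 = M_tri(2). ✓ Equality does not hold at z = 2 (the coefficients have mixed signs, so the terms do not all align in phase there).

M_tri(2) = 94; |p(2)| = 42; equality at z=2: no.


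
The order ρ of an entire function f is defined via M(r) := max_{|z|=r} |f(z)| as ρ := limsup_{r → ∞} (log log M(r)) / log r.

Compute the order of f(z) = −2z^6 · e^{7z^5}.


M(r) = max_{|z|=r} |-2|·|z|^6·|e^{7z^5}| = 2·r^6 · e^{7r^5} (the factors attain their maxima compatibly on |z|=r). Then log M(r) = log 2 + 6·log r + 7r^5, dominated by the last term, so log log M(r) ~ 5·log r. The polynomial factor -2z^6 contributes only a log r term and does not affect the order. ρ = 5.
Therefore ρ = 5.

Order ρ = 5.


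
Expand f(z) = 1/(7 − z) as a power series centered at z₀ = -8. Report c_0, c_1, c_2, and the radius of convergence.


Let w = z − z₀, so z = z₀ + w.
Then 7 − z = 7 − (z₀ + w) = (7 − z₀) − w = 15 − w.
f(z) = 1/(15 − w) = (1/(15)) · 1/(1 − w/(15)) = Σ_{n≥0} w^n / (15)^(n+1).
So c_n = 1/(15)^(n+1):
  c_0 = 1/(15)^1 = 1/15.
  c_1 = 1/(15)^2 = 1/225.
  c_2 = 1/(15)^3 = 1/3375.
The series is valid for |w/d| < 1, i.e. |z − z₀| < |d|.
Radius of convergence: R = |7 − z₀| = |15| = 15 (distance from z₀ to the singularity z = 7).

c_0 = 1/15, c_1 = 1/225, c_2 = 1/3375; R = 15.


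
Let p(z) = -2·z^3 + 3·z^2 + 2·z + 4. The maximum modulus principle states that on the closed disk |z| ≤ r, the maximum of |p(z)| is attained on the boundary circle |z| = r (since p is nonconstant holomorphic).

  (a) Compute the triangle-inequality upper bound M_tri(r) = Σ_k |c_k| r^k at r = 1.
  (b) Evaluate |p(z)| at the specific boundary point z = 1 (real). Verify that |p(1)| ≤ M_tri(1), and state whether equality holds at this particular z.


Coefficients: c_0 = 4, c_1 = 2, c_2 = 3, c_3 = -2. Radius r = 1.
Part (a). Triangle bound: M_tri(r) = Σ_k |c_k| r^k
  = |4|·1^0 + |2|·1^1 + |3|·1^2 + |-2|·1^3
  = 4 + 2 + 3 + 2 = 11.
This bounds M(r) := max_{|z|=r} |p(z)| from above; equality holds iff all terms c_k z^k can be made to align in phase at a single z on |z|=r.
Part (b). At z = 1 (real, on the circle |z| = r):
  p(1) = (4)·1^0 + (2)·1^1 + (3)·1^2 + (-2)·1^3 = 7.
  |p(1)| = 7.
Check: |p(1)| = 7 ≤ 11 = M_tri(1). ✓ Equality does not hold at z = 1 (the coefficients have mixed signs, so the terms do not all align in phase there).

M_tri(1) = 11; |p(1)| = 7; equality at z=1: no.


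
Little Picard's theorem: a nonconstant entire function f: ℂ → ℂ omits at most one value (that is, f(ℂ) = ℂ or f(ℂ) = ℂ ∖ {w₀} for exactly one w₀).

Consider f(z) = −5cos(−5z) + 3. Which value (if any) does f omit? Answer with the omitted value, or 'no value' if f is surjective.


Little Picard bounds the complement of f(ℂ) to at most one point.
cos is entire and surjective onto ℂ: for every w ∈ ℂ, cos(ζ) = w has a solution ζ ∈ ℂ (e.g., via the complex inverse arccos). With ζ = −5z this gives z = ζ/(-5). Then -5·cos(−5z) takes every value in -5·ℂ = ℂ, and adding 3 is a bijection of ℂ. So f is surjective and omits no value. (Note: only on the real line is cos bounded by [−1, 1].)

Omitted value: no value.


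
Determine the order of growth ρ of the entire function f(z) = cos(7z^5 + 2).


Write cos(w) = (e^{iw} ± e^{−iw})/(2 or 2i), so |cos(w)| ≤ e^{|w|}. With w = 7z^5 + 2, |w| ≤ 7r^5 + 2 on |z|=r, giving M(r) ≤ e^{7r^5 + 2} and ρ ≤ 5. For the lower bound, choose z on |z|=r with 7z^5 purely imaginary of modulus 7r^5; then |cos(7z^5 + 2)| grows like e^{7r^5}/2, so ρ ≥ 5. Hence ρ = 5.
Therefore ρ = 5.

Order ρ = 5.


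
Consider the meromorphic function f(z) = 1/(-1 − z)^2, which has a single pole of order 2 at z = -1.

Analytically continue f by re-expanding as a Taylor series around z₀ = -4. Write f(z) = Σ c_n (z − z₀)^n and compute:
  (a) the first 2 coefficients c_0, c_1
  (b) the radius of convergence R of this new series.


Let w = z − z₀, so z = z₀ + w.
Then -1 − z = -1 − (z₀ + w) = (-1 − z₀) − w = 3 − w.
f(z) = 1/(3 − w)^2 = (1/(3)^2) · (1 − w/(3))^{−2}.
By the binomial series (1−u)^{−2} = Σ_{n≥0} C(n+1, 1) u^n for |u|<1, with u = w/(3):
  c_n = C(n+1, 1) / (3)^(n+2).
  c_0 = 1/(3)^2 = 1/9.
  c_1 = 2/(3)^3 = 2/27.
The series is valid for |w/d| < 1, i.e. |z − z₀| < |d|.
Radius of convergence: R = |-1 − z₀| = |3| = 3 (distance from z₀ to the singularity z = -1).

c_0 = 1/9, c_1 = 2/27; R = 3.


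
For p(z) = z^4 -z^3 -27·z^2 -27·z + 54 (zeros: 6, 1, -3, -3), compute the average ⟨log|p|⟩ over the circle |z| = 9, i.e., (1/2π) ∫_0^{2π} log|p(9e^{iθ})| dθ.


Zeros: -3, -3, 1, 6; r = 9.
Inside |z| < r: -3, -3, 1, 6. Outside (|z| ≥ r): ∅.
p(0) = 54, so log|p(0)| = log(54) = 3.9890.
Apply Jensen: I(r) = log|p(0)| + Σ_k log(r/|z_k|), summed over zeros inside |z| < r.
  log(r/|z_k|) for z_k = 6: log(9/6) = 0.4055
  log(r/|z_k|) for z_k = 1: log(9/1) = 2.1972
  log(r/|z_k|) for z_k = -3: log(9/3) = 1.0986
  log(r/|z_k|) for z_k = -3: log(9/3) = 1.0986
Sum over inside zeros: 4.7999.
I(r) = log|p(0)| + (inside sum) = 3.9890 + 4.7999 = 8.7889.
Closed form (all zeros inside, monic): I(r) = n·log(r) = 4·log(9) = 8.7889. ✓

I(r) ≈ 8.7889.


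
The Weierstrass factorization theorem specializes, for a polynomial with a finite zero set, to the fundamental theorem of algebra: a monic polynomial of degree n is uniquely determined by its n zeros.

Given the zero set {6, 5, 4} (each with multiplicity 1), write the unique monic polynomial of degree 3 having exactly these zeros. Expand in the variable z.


The polynomial is p(z) = ∏_{α ∈ S} (z − α), where S = {6, 5, 4}.
Expanding the product yields: p(z) = z^3 -15·z^2 + 74·z -120.
The resulting polynomial has degree 3 and real coefficients as required.

p(z) = z^3 -15·z^2 + 74·z -120.


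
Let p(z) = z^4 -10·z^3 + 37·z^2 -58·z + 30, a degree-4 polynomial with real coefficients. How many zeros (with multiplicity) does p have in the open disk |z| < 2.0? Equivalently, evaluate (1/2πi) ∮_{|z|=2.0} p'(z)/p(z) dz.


The zeros of p are: (3 + 1i), (3 - 1i), 3, 1.
Their magnitudes are: 3.162, 3.162, 3, 1.
Zeros with |z| < R = 2.0: 1.
Count = 1.
By the argument principle, (1/2πi) ∮_{|z|=R} p'(z)/p(z) dz equals exactly this count.

Number of zeros inside |z| < 2.0: 1.


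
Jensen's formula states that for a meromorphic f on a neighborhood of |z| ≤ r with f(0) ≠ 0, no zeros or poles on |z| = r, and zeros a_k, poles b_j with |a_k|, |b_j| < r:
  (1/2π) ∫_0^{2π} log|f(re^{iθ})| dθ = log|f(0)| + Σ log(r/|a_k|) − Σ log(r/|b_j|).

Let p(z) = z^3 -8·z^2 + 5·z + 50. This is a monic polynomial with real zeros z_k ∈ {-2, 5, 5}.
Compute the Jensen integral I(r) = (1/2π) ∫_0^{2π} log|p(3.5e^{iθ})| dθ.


Zeros: -2, 5, 5; r = 3.5.
Inside |z| < r: -2. Outside (|z| ≥ r): 5, 5.
p(0) = 50, so log|p(0)| = log(50) = 3.9120.
Apply Jensen: I(r) = log|p(0)| + Σ_k log(r/|z_k|), summed over zeros inside |z| < r.
  log(r/|z_k|) for z_k = -2: log(3.5/2) = 0.5596
  Outside zeros (5, 5) contribute nothing to the Jensen sum.
Sum over inside zeros: 0.5596.
I(r) = log|p(0)| + (inside sum) = 3.9120 + 0.5596 = 4.4716.
Note: since some zeros are outside |z| ≤ r, the simplified n·log(r) form does NOT apply — only the inside zeros contribute.

I(r) ≈ 4.4716.


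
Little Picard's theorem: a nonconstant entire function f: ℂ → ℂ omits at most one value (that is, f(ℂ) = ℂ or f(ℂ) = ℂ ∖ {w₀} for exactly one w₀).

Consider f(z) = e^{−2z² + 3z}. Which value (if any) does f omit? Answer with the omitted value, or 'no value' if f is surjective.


Little Picard bounds the complement of f(ℂ) to at most one point.
The exponent g(z) = −2z² + 3z is a nonconstant polynomial, hence surjective onto ℂ. So e^{g(z)} takes every value in {e^w : w ∈ ℂ} = ℂ ∖ {0}. Adding 0 shifts the range to ℂ ∖ {0}. f omits exactly 0.

Omitted value: 0.


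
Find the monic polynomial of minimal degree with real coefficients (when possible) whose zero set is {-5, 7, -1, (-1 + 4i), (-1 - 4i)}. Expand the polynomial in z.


The polynomial is p(z) = ∏_{α ∈ S} (z − α), where S = {-5, 7, -1, (-1 + 4i), (-1 - 4i)}.
Expanding the product yields: p(z) = z^5 + z^4 -22·z^3 -126·z^2 -699·z -595.
Note conjugate pairs combine to real quadratics: (z − (-1+4i))(z − (-1−4i)) = z² + 2z + 17.
The resulting polynomial has degree 5 and real coefficients as required.

p(z) = z^5 + z^4 -22·z^3 -126·z^2 -699·z -595.


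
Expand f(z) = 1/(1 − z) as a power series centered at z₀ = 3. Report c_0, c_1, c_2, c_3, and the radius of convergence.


Let w = z − z₀, so z = z₀ + w.
Then 1 − z = 1 − (z₀ + w) = (1 − z₀) − w = -2 − w.
f(z) = 1/(-2 − w) = (1/(-2)) · 1/(1 − w/(-2)) = Σ_{n≥0} w^n / (-2)^(n+1).
So c_n = 1/(-2)^(n+1):
  c_0 = 1/(-2)^1 = -1/2.
  c_1 = 1/(-2)^2 = 1/4.
  c_2 = 1/(-2)^3 = -1/8.
  c_3 = 1/(-2)^4 = 1/16.
The series is valid for |w/d| < 1, i.e. |z − z₀| < |d|.
Radius of convergence: R = |1 − z₀| = |-2| = 2 (distance from z₀ to the singularity z = 1).

c_0 = -1/2, c_1 = 1/4, c_2 = -1/8, c_3 = 1/16; R = 2.


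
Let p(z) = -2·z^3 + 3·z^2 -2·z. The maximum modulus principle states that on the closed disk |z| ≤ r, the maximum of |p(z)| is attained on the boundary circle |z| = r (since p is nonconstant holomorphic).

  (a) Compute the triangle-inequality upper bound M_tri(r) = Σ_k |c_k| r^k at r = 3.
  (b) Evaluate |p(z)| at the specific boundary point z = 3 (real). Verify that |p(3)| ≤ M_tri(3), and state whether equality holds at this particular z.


Coefficients: c_0 = 0, c_1 = -2, c_2 = 3, c_3 = -2. Radius r = 3.
Part (a). Triangle bound: M_tri(r) = Σ_k |c_k| r^k
  = |0|·3^0 + |-2|·3^1 + |3|·3^2 + |-2|·3^3
  = 0 + 6 + 27 + 54 = 87.
This bounds M(r) := max_{|z|=r} |p(z)| from above; equality holds iff all terms c_k z^k can be made to align in phase at a single z on |z|=r.
Part (b). At z = 3 (real, on the circle |z| = r):
  p(3) = (0)·3^0 + (-2)·3^1 + (3)·3^2 + (-2)·3^3 = -33.
  |p(3)| = 33.
Check: |p(3)| = 33 ≤ 87 = M_tri(3). ✓ Equality does not hold at z = 3 (the coefficients have mixed signs, so the terms do not all align in phase there).

M_tri(3) = 87; |p(3)| = 33; equality at z=3: no.


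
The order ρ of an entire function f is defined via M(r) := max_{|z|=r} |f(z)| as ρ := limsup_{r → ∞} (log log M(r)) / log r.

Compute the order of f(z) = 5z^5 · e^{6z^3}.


M(r) = max_{|z|=r} |5|·|z|^5·|e^{6z^3}| = 5·r^5 · e^{6r^3} (the factors attain their maxima compatibly on |z|=r). Then log M(r) = log 5 + 5·log r + 6r^3, dominated by the last term, so log log M(r) ~ 3·log r. The polynomial factor 5z^5 contributes only a log r term and does not affect the order. ρ = 3.
Therefore ρ = 3.

Order ρ = 3.


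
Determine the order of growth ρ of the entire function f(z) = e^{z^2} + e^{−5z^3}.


Each summand is entire of order 2 and 3 respectively (as in the single-exponential case). The order of a sum is at most the max of the orders, so ρ ≤ 3. For the lower bound: on |z|=r choose arg z so that -5z^3 is real positive; then |e^{-5z^3}| = e^{5r^3} while |e^{1z^2}| ≤ e^{1r^2} = o(e^{5r^3}). So |f| ≥ e^{5r^3}(1 − o(1)) and ρ ≥ 3. Hence ρ = max(2, 3) = 3.
Therefore ρ = 3.

Order ρ = 3.


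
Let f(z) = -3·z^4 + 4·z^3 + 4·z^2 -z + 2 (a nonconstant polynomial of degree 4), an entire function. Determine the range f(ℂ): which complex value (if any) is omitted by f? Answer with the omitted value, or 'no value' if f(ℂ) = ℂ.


Little Picard bounds the complement of f(ℂ) to at most one point.
For every w ∈ ℂ, the equation p(z) − w = 0 is a nonconstant polynomial in z and hence has at least one root by the fundamental theorem of algebra. So p is surjective onto ℂ, omitting no value.

Omitted value: no value.


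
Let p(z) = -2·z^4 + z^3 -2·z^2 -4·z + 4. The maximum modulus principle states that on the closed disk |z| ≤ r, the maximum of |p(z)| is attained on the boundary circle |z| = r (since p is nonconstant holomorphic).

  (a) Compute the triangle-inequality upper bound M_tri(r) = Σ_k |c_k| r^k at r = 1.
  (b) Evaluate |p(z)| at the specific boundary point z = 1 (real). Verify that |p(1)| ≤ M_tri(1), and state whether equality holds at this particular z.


Coefficients: c_0 = 4, c_1 = -4, c_2 = -2, c_3 = 1, c_4 = -2. Radius r = 1.
Part (a). Triangle bound: M_tri(r) = Σ_k |c_k| r^k
  = |4|·1^0 + |-4|·1^1 + |-2|·1^2 + |1|·1^3 + |-2|·1^4
  = 4 + 4 + 2 + 1 + 2 = 13.
This bounds M(r) := max_{|z|=r} |p(z)| from above; equality holds iff all terms c_k z^k can be made to align in phase at a single z on |z|=r.
Part (b). At z = 1 (real, on the circle |z| = r):
  p(1) = (4)·1^0 + (-4)·1^1 + (-2)·1^2 + (1)·1^3 + (-2)·1^4 = -3.
  |p(1)| = 3.
Check: |p(1)| = 3 ≤ 13 = M_tri(1). ✓ Equality does not hold at z = 1 (the coefficients have mixed signs, so the terms do not all align in phase there).

M_tri(1) = 13; |p(1)| = 3; equality at z=1: no.


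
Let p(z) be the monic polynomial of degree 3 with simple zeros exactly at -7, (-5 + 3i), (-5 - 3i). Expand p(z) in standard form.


The polynomial is p(z) = ∏_{α ∈ S} (z − α), where S = {-7, (-5 + 3i), (-5 - 3i)}.
Expanding the product yields: p(z) = z^3 + 17·z^2 + 104·z + 238.
Note conjugate pairs combine to real quadratics: (z − (-5+3i))(z − (-5−3i)) = z² + 10z + 34.
The resulting polynomial has degree 3 and real coefficients as required.

p(z) = z^3 + 17·z^2 + 104·z + 238.


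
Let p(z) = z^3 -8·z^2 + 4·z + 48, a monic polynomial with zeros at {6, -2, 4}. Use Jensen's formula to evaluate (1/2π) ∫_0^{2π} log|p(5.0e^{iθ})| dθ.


Zeros: -2, 4, 6; r = 5.0.
Inside |z| < r: -2, 4. Outside (|z| ≥ r): 6.
p(0) = 48, so log|p(0)| = log(48) = 3.8712.
Apply Jensen: I(r) = log|p(0)| + Σ_k log(r/|z_k|), summed over zeros inside |z| < r.
  log(r/|z_k|) for z_k = -2: log(5.0/2) = 0.9163
  log(r/|z_k|) for z_k = 4: log(5.0/4) = 0.2231
  Outside zeros (6) contribute nothing to the Jensen sum.
Sum over inside zeros: 1.1394.
I(r) = log|p(0)| + (inside sum) = 3.8712 + 1.1394 = 5.0106.
Note: since some zeros are outside |z| ≤ r, the simplified n·log(r) form does NOT apply — only the inside zeros contribute.

I(r) ≈ 5.0106.


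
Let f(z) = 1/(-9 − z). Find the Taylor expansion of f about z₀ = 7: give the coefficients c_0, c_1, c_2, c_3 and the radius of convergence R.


Let w = z − z₀, so z = z₀ + w.
Then -9 − z = -9 − (z₀ + w) = (-9 − z₀) − w = -16 − w.
f(z) = 1/(-16 − w) = (1/(-16)) · 1/(1 − w/(-16)) = Σ_{n≥0} w^n / (-16)^(n+1).
So c_n = 1/(-16)^(n+1):
  c_0 = 1/(-16)^1 = -1/16.
  c_1 = 1/(-16)^2 = 1/256.
  c_2 = 1/(-16)^3 = -1/4096.
  c_3 = 1/(-16)^4 = 1/65536.
The series is valid for |w/d| < 1, i.e. |z − z₀| < |d|.
Radius of convergence: R = |-9 − z₀| = |-16| = 16 (distance from z₀ to the singularity z = -9).

c_0 = -1/16, c_1 = 1/256, c_2 = -1/4096, c_3 = 1/65536; R = 16.


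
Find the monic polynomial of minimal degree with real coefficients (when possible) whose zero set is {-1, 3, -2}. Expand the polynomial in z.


The polynomial is p(z) = ∏_{α ∈ S} (z − α), where S = {-1, 3, -2}.
Expanding the product yields: p(z) = z^3 -7·z -6.
The resulting polynomial has degree 3 and real coefficients as required.

p(z) = z^3 -7·z -6.


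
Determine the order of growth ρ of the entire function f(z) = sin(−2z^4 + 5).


Write sin(w) = (e^{iw} ± e^{−iw})/(2 or 2i), so |sin(w)| ≤ e^{|w|}. With w = −2z^4 + 5, |w| ≤ 2r^4 + 5 on |z|=r, giving M(r) ≤ e^{2r^4 + 5} and ρ ≤ 4. For the lower bound, choose z on |z|=r with -2z^4 purely imaginary of modulus 2r^4; then |sin(−2z^4 + 5)| grows like e^{2r^4}/2, so ρ ≥ 4. Hence ρ = 4.
Therefore ρ = 4.

Order ρ = 4.


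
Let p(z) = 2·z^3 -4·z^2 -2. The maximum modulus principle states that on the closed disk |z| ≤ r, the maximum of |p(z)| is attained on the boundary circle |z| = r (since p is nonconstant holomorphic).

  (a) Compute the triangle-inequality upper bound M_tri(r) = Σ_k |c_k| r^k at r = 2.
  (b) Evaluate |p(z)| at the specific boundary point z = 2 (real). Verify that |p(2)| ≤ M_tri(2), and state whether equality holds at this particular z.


Coefficients: c_0 = -2, c_1 = 0, c_2 = -4, c_3 = 2. Radius r = 2.
Part (a). Triangle bound: M_tri(r) = Σ_k |c_k| r^k
  = |-2|·2^0 + |0|·2^1 + |-4|·2^2 + |2|·2^3
  = 2 + 0 + 16 + 16 = 34.
This bounds M(r) := max_{|z|=r} |p(z)| from above; equality holds iff all terms c_k z^k can be made to align in phase at a single z on |z|=r.
Part (b). At z = 2 (real, on the circle |z| = r):
  p(2) = (-2)·2^0 + (0)·2^1 + (-4)·2^2 + (2)·2^3 = -2.
  |p(2)| = 2.
Check: |p(2)| = 2 ≤ 34 = M_tri(2). ✓ Equality does not hold at z = 2 (the coefficients have mixed signs, so the terms do not all align in phase there).

M_tri(2) = 34; |p(2)| = 2; equality at z=2: no.


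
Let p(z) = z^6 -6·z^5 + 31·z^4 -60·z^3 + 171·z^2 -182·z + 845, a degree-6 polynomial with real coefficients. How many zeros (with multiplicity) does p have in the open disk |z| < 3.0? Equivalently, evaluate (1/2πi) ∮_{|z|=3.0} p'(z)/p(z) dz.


The zeros of p are: (2 + 3i), (2 - 3i), (2 + 3i), (2 - 3i), (-1 + 2i), (-1 - 2i).
Their magnitudes are: 3.606, 3.606, 3.606, 3.606, 2.236, 2.236.
Zeros with |z| < R = 3.0: (-1 + 2i), (-1 - 2i).
Count = 2.
By the argument principle, (1/2πi) ∮_{|z|=R} p'(z)/p(z) dz equals exactly this count.

Number of zeros inside |z| < 3.0: 2.


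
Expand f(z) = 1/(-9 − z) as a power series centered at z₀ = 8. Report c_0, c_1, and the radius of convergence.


Let w = z − z₀, so z = z₀ + w.
Then -9 − z = -9 − (z₀ + w) = (-9 − z₀) − w = -17 − w.
f(z) = 1/(-17 − w) = (1/(-17)) · 1/(1 − w/(-17)) = Σ_{n≥0} w^n / (-17)^(n+1).
So c_n = 1/(-17)^(n+1):
  c_0 = 1/(-17)^1 = -1/17.
  c_1 = 1/(-17)^2 = 1/289.
The series is valid for |w/d| < 1, i.e. |z − z₀| < |d|.
Radius of convergence: R = |-9 − z₀| = |-17| = 17 (distance from z₀ to the singularity z = -9).

c_0 = -1/17, c_1 = 1/289; R = 17.


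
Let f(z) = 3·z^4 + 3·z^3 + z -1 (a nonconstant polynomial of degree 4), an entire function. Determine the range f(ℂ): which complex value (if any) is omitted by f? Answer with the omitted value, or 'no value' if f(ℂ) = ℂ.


Little Picard bounds the complement of f(ℂ) to at most one point.
For every w ∈ ℂ, the equation p(z) − w = 0 is a nonconstant polynomial in z and hence has at least one root by the fundamental theorem of algebra. So p is surjective onto ℂ, omitting no value.

Omitted value: no value.


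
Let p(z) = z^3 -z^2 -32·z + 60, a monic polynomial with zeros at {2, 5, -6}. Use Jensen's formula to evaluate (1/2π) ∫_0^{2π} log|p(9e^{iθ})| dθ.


Zeros: -6, 2, 5; r = 9.
Inside |z| < r: -6, 2, 5. Outside (|z| ≥ r): ∅.
p(0) = 60, so log|p(0)| = log(60) = 4.0943.
Apply Jensen: I(r) = log|p(0)| + Σ_k log(r/|z_k|), summed over zeros inside |z| < r.
  log(r/|z_k|) for z_k = 2: log(9/2) = 1.5041
  log(r/|z_k|) for z_k = 5: log(9/5) = 0.5878
  log(r/|z_k|) for z_k = -6: log(9/6) = 0.4055
Sum over inside zeros: 2.4973.
I(r) = log|p(0)| + (inside sum) = 4.0943 + 2.4973 = 6.5917.
Closed form (all zeros inside, monic): I(r) = n·log(r) = 3·log(9) = 6.5917. ✓

I(r) ≈ 6.5917.


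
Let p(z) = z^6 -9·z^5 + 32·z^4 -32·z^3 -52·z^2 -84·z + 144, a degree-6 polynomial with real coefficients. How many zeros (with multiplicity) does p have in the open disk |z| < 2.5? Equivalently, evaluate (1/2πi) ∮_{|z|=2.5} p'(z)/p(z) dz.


The zeros of p are: (3 + 3i), (3 - 3i), (-1 + 1i), (-1 - 1i), 4, 1.
Their magnitudes are: 4.243, 4.243, 1.414, 1.414, 4, 1.
Zeros with |z| < R = 2.5: (-1 + 1i), (-1 - 1i), 1.
Count = 3.
By the argument principle, (1/2πi) ∮_{|z|=R} p'(z)/p(z) dz equals exactly this count.

Number of zeros inside |z| < 2.5: 3.


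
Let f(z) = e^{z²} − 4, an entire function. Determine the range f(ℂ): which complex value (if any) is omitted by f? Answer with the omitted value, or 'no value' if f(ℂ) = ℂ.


Little Picard bounds the complement of f(ℂ) to at most one point.
The exponent g(z) = z² is a nonconstant polynomial, hence surjective onto ℂ. So e^{g(z)} takes every value in {e^w : w ∈ ℂ} = ℂ ∖ {0}. Adding -4 shifts the range to ℂ ∖ {-4}. f omits exactly -4.

Omitted value: -4.


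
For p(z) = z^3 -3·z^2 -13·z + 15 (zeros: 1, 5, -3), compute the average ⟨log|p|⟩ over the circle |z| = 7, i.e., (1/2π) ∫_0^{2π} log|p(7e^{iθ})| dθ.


Zeros: -3, 1, 5; r = 7.
Inside |z| < r: -3, 1, 5. Outside (|z| ≥ r): ∅.
p(0) = 15, so log|p(0)| = log(15) = 2.7081.
Apply Jensen: I(r) = log|p(0)| + Σ_k log(r/|z_k|), summed over zeros inside |z| < r.
  log(r/|z_k|) for z_k = 1: log(7/1) = 1.9459
  log(r/|z_k|) for z_k = 5: log(7/5) = 0.3365
  log(r/|z_k|) for z_k = -3: log(7/3) = 0.8473
Sum over inside zeros: 3.1297.
I(r) = log|p(0)| + (inside sum) = 2.7081 + 3.1297 = 5.8377.
Closed form (all zeros inside, monic): I(r) = n·log(r) = 3·log(7) = 5.8377. ✓

I(r) ≈ 5.8377.


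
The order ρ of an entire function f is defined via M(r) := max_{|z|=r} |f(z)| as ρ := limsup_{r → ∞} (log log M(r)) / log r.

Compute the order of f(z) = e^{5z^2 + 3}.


|e^{5z^2 + 3}| = e^{Re(5·z^2) + 3} ≤ e^{5|z|^2 + 3} = e^{5r^2 + 3} on |z| = r, so ρ ≤ 2. Choosing z on |z|=r so that 5·z^2 is real positive (always possible by picking arg z appropriately) gives |f(z)| = e^{5r^2 + 3}, matching the bound. The additive constant 3 does not affect log log M(r) ~ 2·log r. Hence ρ = 2.
Therefore ρ = 2.

Order ρ = 2.


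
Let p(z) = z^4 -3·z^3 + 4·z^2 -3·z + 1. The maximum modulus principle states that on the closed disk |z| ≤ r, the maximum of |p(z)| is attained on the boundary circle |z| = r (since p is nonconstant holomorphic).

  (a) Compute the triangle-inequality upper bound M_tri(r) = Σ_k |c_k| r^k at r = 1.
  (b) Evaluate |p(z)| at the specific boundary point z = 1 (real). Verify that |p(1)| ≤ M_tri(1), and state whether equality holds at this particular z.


Coefficients: c_0 = 1, c_1 = -3, c_2 = 4, c_3 = -3, c_4 = 1. Radius r = 1.
Part (a). Triangle bound: M_tri(r) = Σ_k |c_k| r^k
  = |1|·1^0 + |-3|·1^1 + |4|·1^2 + |-3|·1^3 + |1|·1^4
  = 1 + 3 + 4 + 3 + 1 = 12.
This bounds M(r) := max_{|z|=r} |p(z)| from above; equality holds iff all terms c_k z^k can be made to align in phase at a single z on |z|=r.
Part (b). At z = 1 (real, on the circle |z| = r):
  p(1) = (1)·1^0 + (-3)·1^1 + (4)·1^2 + (-3)·1^3 + (1)·1^4 = 0.
  |p(1)| = 0.
Check: |p(1)| = 0 ≤ 12 = M_tri(1). ✓ Equality does not hold at z = 1 (the coefficients have mixed signs, so the terms do not all align in phase there).

M_tri(1) = 12; |p(1)| = 0; equality at z=1: no.


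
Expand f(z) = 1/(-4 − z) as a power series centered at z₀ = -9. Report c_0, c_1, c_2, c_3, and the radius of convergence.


Let w = z − z₀, so z = z₀ + w.
Then -4 − z = -4 − (z₀ + w) = (-4 − z₀) − w = 5 − w.
f(z) = 1/(5 − w) = (1/(5)) · 1/(1 − w/(5)) = Σ_{n≥0} w^n / (5)^(n+1).
So c_n = 1/(5)^(n+1):
  c_0 = 1/(5)^1 = 1/5.
  c_1 = 1/(5)^2 = 1/25.
  c_2 = 1/(5)^3 = 1/125.
  c_3 = 1/(5)^4 = 1/625.
The series is valid for |w/d| < 1, i.e. |z − z₀| < |d|.
Radius of convergence: R = |-4 − z₀| = |5| = 5 (distance from z₀ to the singularity z = -4).

c_0 = 1/5, c_1 = 1/25, c_2 = 1/125, c_3 = 1/625; R = 5.


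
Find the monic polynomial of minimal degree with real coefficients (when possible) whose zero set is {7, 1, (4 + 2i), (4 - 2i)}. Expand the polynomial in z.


The polynomial is p(z) = ∏_{α ∈ S} (z − α), where S = {7, 1, (4 + 2i), (4 - 2i)}.
Expanding the product yields: p(z) = z^4 -16·z^3 + 91·z^2 -216·z + 140.
Note conjugate pairs combine to real quadratics: (z − (4+2i))(z − (4−2i)) = z² − 8z + 20.
The resulting polynomial has degree 4 and real coefficients as required.

p(z) = z^4 -16·z^3 + 91·z^2 -216·z + 140.


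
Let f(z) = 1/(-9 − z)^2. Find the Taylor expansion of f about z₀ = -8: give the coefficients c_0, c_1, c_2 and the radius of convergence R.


Let w = z − z₀, so z = z₀ + w.
Then -9 − z = -9 − (z₀ + w) = (-9 − z₀) − w = -1 − w.
f(z) = 1/(-1 − w)^2 = (1/(-1)^2) · (1 − w/(-1))^{−2}.
By the binomial series (1−u)^{−2} = Σ_{n≥0} C(n+1, 1) u^n for |u|<1, with u = w/(-1):
  c_n = C(n+1, 1) / (-1)^(n+2).
  c_0 = 1/(-1)^2 = 1.
  c_1 = 2/(-1)^3 = -2.
  c_2 = 3/(-1)^4 = 3.
The series is valid for |w/d| < 1, i.e. |z − z₀| < |d|.
Radius of convergence: R = |-9 − z₀| = |-1| = 1 (distance from z₀ to the singularity z = -9).

c_0 = 1, c_1 = -2, c_2 = 3; R = 1.


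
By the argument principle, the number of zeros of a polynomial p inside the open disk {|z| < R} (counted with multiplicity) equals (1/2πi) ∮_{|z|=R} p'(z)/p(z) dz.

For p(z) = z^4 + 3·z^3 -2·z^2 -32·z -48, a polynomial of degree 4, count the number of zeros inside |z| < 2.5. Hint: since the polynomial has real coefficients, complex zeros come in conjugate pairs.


The zeros of p are: -2, 3, (-2 + 2i), (-2 - 2i).
Their magnitudes are: 2, 3, 2.828, 2.828.
Zeros with |z| < R = 2.5: -2.
Count = 1.
By the argument principle, (1/2πi) ∮_{|z|=R} p'(z)/p(z) dz equals exactly this count.

Number of zeros inside |z| < 2.5: 1.


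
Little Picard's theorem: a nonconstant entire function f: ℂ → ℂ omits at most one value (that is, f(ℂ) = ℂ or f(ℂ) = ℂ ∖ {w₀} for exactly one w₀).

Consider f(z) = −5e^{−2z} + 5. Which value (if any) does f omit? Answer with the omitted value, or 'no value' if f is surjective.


Little Picard bounds the complement of f(ℂ) to at most one point.
e^{−2z} is never zero on ℂ, so -5·e^{−2z} takes every value in ℂ ∖ {0}. Adding 5 shifts the range to ℂ ∖ {5}. Thus f omits exactly the value 5.

Omitted value: 5.


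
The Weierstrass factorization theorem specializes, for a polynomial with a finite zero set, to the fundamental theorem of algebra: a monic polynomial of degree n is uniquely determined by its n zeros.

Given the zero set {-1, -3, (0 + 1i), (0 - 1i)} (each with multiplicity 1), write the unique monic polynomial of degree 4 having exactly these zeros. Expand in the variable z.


The polynomial is p(z) = ∏_{α ∈ S} (z − α), where S = {-1, -3, (0 + 1i), (0 - 1i)}.
Expanding the product yields: p(z) = z^4 + 4·z^3 + 4·z^2 + 4·z + 3.
Note conjugate pairs combine to real quadratics: (z − (0+1i))(z − (0−1i)) = z² + 1.
The resulting polynomial has degree 4 and real coefficients as required.

p(z) = z^4 + 4·z^3 + 4·z^2 + 4·z + 3.


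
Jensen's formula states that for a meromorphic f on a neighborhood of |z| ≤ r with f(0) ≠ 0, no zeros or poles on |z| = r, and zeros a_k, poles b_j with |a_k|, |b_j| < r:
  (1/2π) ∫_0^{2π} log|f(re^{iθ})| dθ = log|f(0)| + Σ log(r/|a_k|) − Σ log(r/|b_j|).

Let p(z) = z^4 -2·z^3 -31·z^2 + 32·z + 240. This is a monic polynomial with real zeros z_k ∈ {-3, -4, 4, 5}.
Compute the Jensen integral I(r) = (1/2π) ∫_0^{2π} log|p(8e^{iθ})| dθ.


Zeros: -4, -3, 4, 5; r = 8.
Inside |z| < r: -4, -3, 4, 5. Outside (|z| ≥ r): ∅.
p(0) = 240, so log|p(0)| = log(240) = 5.4806.
Apply Jensen: I(r) = log|p(0)| + Σ_k log(r/|z_k|), summed over zeros inside |z| < r.
  log(r/|z_k|) for z_k = -3: log(8/3) = 0.9808
  log(r/|z_k|) for z_k = -4: log(8/4) = 0.6931
  log(r/|z_k|) for z_k = 4: log(8/4) = 0.6931
  log(r/|z_k|) for z_k = 5: log(8/5) = 0.4700
Sum over inside zeros: 2.8371.
I(r) = log|p(0)| + (inside sum) = 5.4806 + 2.8371 = 8.3178.
Closed form (all zeros inside, monic): I(r) = n·log(r) = 4·log(8) = 8.3178. ✓

I(r) ≈ 8.3178.


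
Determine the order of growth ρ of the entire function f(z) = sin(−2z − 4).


sin(w) is a linear combination of e^{iw} and e^{−iw} (or e^w, e^{−w} in the hyperbolic case), so |sin(w)| ≤ e^{|w|}. With w = −2z − 4, |w| ≤ 2|z| + 4 = 2r + 4 on |z| = r, giving M(r) ≤ e^{2r + 4}, so ρ ≤ 1. On a suitable ray (z = it for sin/cos; z = t for sinh/cosh, t real → ∞), |sin(−2z − 4)| grows like e^{2|t|}/2, so ρ ≥ 1. Hence ρ = 1.
Therefore ρ = 1.

Order ρ = 1.


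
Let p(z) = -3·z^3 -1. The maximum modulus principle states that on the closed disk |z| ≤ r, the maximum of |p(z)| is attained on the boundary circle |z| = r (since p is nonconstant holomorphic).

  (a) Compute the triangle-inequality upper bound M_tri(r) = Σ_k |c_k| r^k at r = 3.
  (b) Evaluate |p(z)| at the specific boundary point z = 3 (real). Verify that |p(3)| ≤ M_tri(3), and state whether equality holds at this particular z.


Coefficients: c_0 = -1, c_1 = 0, c_2 = 0, c_3 = -3. Radius r = 3.
Part (a). Triangle bound: M_tri(r) = Σ_k |c_k| r^k
  = |-1|·3^0 + |0|·3^1 + |0|·3^2 + |-3|·3^3
  = 1 + 0 + 0 + 81 = 82.
This bounds M(r) := max_{|z|=r} |p(z)| from above; equality holds iff all terms c_k z^k can be made to align in phase at a single z on |z|=r.
Part (b). At z = 3 (real, on the circle |z| = r):
  p(3) = (-1)·3^0 + (0)·3^1 + (0)·3^2 + (-3)·3^3 = -82.
  |p(3)| = 82.
Since all nonzero coefficients share the same sign, |p(3)| = 82 = M_tri(3); the triangle bound is attained at z = 3, so in fact M(r) = 82.

M_tri(3) = 82; |p(3)| = 82; equality at z=3: yes.


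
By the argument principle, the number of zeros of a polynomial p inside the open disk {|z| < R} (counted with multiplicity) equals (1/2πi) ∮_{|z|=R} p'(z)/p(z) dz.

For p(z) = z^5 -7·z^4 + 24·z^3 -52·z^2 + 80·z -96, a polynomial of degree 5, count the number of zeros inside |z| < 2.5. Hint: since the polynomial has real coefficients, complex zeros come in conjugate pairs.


The zeros of p are: (2 + 2i), (2 - 2i), 3, (0 + 2i), (0 - 2i).
Their magnitudes are: 2.828, 2.828, 3, 2, 2.
Zeros with |z| < R = 2.5: (0 + 2i), (0 - 2i).
Count = 2.
By the argument principle, (1/2πi) ∮_{|z|=R} p'(z)/p(z) dz equals exactly this count.

Number of zeros inside |z| < 2.5: 2.


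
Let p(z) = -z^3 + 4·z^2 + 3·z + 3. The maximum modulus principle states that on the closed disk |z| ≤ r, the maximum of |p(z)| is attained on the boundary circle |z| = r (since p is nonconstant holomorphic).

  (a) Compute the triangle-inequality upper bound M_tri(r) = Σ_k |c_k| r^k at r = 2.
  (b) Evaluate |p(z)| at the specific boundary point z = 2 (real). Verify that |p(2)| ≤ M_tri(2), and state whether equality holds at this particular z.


Coefficients: c_0 = 3, c_1 = 3, c_2 = 4, c_3 = -1. Radius r = 2.
Part (a). Triangle bound: M_tri(r) = Σ_k |c_k| r^k
  = |3|·2^0 + |3|·2^1 + |4|·2^2 + |-1|·2^3
  = 3 + 6 + 16 + 8 = 33.
This bounds M(r) := max_{|z|=r} |p(z)| from above; equality holds iff all terms c_k z^k can be made to align in phase at a single z on |z|=r.
Part (b). At z = 2 (real, on the circle |z| = r):
  p(2) = (3)·2^0 + (3)·2^1 + (4)·2^2 + (-1)·2^3 = 17.
  |p(2)| = 17.
Check: |p(2)| = 17 ≤ 33 = M_tri(2). ✓ Equality does not hold at z = 2 (the coefficients have mixed signs, so the terms do not all align in phase there).

M_tri(2) = 33; |p(2)| = 17; equality at z=2: no.


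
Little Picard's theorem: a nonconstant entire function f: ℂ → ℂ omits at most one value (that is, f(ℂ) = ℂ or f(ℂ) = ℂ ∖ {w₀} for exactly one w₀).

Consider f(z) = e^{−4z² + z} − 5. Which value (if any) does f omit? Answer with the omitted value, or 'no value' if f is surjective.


Little Picard bounds the complement of f(ℂ) to at most one point.
The exponent g(z) = −4z² + z is a nonconstant polynomial, hence surjective onto ℂ. So e^{g(z)} takes every value in {e^w : w ∈ ℂ} = ℂ ∖ {0}. Adding -5 shifts the range to ℂ ∖ {-5}. f omits exactly -5.

Omitted value: -5.


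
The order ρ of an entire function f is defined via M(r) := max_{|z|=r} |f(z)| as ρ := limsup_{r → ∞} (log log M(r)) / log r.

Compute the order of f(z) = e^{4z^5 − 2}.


|e^{4z^5 − 2}| = e^{Re(4·z^5) + -2} ≤ e^{4|z|^5 + -2} = e^{4r^5 + -2} on |z| = r, so ρ ≤ 5. Choosing z on |z|=r so that 4·z^5 is real positive (always possible by picking arg z appropriately) gives |f(z)| = e^{4r^5 + -2}, matching the bound. The additive constant -2 does not affect log log M(r) ~ 5·log r. Hence ρ = 5.
Therefore ρ = 5.

Order ρ = 5.


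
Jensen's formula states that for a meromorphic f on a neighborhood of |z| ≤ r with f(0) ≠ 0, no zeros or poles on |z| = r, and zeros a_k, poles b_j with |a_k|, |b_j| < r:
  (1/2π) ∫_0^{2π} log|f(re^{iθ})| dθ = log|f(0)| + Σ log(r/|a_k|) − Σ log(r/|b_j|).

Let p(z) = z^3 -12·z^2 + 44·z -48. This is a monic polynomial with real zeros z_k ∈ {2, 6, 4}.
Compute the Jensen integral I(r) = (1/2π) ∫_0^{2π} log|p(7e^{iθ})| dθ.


Zeros: 2, 4, 6; r = 7.
Inside |z| < r: 2, 4, 6. Outside (|z| ≥ r): ∅.
p(0) = -48, so log|p(0)| = log(48) = 3.8712.
Apply Jensen: I(r) = log|p(0)| + Σ_k log(r/|z_k|), summed over zeros inside |z| < r.
  log(r/|z_k|) for z_k = 2: log(7/2) = 1.2528
  log(r/|z_k|) for z_k = 6: log(7/6) = 0.1542
  log(r/|z_k|) for z_k = 4: log(7/4) = 0.5596
Sum over inside zeros: 1.9665.
I(r) = log|p(0)| + (inside sum) = 3.8712 + 1.9665 = 5.8377.
Closed form (all zeros inside, monic): I(r) = n·log(r) = 3·log(7) = 5.8377. ✓

I(r) ≈ 5.8377.
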